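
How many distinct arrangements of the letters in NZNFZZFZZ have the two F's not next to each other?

There are 9!/(5!·2!·2!) = 756 arrangements of NZNFZZFZZ in total.
If the two F's are adjacent, glue them into one block, leaving 8 items to arrange: (8)!/(5!·2!) = 168 ways.
Subtracting, 756 − 168 = 588 arrangements keep the F's apart.

588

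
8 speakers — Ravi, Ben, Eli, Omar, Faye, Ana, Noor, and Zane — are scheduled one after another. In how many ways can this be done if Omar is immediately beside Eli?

10080

Glue Omar and Eli into one block (2 internal orders), leaving 7 units to arrange in a row.
That gives 2 × 7! = 2 × 5040 = 10080.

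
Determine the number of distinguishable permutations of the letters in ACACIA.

60

ACACIA has 6 letters with A appearing 3 times and C appearing twice.
Dividing 6! = 720 by 3!·2! = 12 for the repeated letters gives 60.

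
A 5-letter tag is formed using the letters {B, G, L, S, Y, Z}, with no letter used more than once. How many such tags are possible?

Choose and order 5 of the 6 symbols: the first letter has 6 options, the next 5, and so on down to 2.
6 × 5 × 4 × 3 × 2 = 720.

720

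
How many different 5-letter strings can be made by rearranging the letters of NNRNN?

5

NNRNN has 5 letters with N appearing 4 times.
So there are 5! / (4!) = 5 distinguishable arrangements.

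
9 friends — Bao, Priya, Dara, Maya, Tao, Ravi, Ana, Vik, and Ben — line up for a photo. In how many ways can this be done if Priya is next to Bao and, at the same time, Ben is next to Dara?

Treat {Priya,Bao} as one block (2 orders) and {Ben,Dara} as another (2 orders).
That leaves 7 units to arrange: 2 × 2 × 7! = 4 × 5040 = 20160.

20160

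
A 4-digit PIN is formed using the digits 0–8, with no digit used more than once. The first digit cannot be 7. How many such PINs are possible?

2688

The first digit has 9−1 = 8 choices (anything except 7).
The remaining 3 digits are filled from the other 8 symbols without repetition: 8 × 7 × 6 = 336.
Total: 8 × 336 = 2688.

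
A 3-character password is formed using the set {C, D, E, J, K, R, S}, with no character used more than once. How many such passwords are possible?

210

This is a permutation of 3 out of 7: P(7,3) = 7!/4!.
That product is 7 × 6 × 5 = 210.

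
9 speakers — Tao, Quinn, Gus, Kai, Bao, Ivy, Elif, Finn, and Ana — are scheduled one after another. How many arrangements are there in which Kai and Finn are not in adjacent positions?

There are 9! = 362880 arrangements in all. If Kai and Finn are adjacent, merging them into one block gives 2·(8)! = 80640 arrangements.
Complementary counting: 362880 − 80640 = 282240.

282240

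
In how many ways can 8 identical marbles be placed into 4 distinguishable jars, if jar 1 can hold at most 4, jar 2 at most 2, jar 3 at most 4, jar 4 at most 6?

67

Without the upper bounds there are C(11,3) = 165 ways to split 8 among 4 jars.
Subtract solutions that violate a single cap (substitute x_i' = x_i − (cap_i+1)): x_1 ≥ 5 gives C(6,3) = 20; x_2 ≥ 3 gives C(8,3) = 56; x_3 ≥ 5 gives C(6,3) = 20; x_4 ≥ 7 gives C(4,3) = 4. Together 100.
Add back pairs where two caps are both exceeded: 1 + 0 + 0 + 1 + 0 + 0 = 2.
By inclusion–exclusion the count is 165 − 100 + 2 = 67.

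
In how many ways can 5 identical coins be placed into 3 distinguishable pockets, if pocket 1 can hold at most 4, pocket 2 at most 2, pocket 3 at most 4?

Ignoring the caps, the number of non-negative solutions to x_1+…+x_3 = 5 is C(7,2) = 21.
Subtract solutions that violate a single cap (substitute x_i' = x_i − (cap_i+1)): x_1 ≥ 5 gives C(2,2) = 1; x_2 ≥ 3 gives C(4,2) = 6; x_3 ≥ 5 gives C(2,2) = 1. Together 8.
No two caps can be exceeded simultaneously, so the pair terms are all 0.
By inclusion–exclusion the count is 21 − 8 + 0 = 13.

13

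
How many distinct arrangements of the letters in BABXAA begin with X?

10

With the first slot taken by X, it remains to arrange the other 5 letters (BABAA).
Those 5 letters have A appearing 3 times and B appearing twice, giving (5)!/(3!·2!) = 10.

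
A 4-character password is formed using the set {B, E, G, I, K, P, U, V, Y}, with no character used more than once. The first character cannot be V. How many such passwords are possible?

2688

The first character has 9−1 = 8 choices (anything except V).
The remaining 3 characters are filled from the other 8 symbols without repetition: 8 × 7 × 6 = 336.
Total: 8 × 336 = 2688.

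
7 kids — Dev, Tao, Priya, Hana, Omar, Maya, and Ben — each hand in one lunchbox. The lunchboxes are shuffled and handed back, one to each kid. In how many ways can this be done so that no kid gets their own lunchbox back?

1854

Count assignments avoiding every fixed point. For any j of the 7 kids fixed to their own lunchbox, the other 7−j can be arranged in (7−j)! ways.
By inclusion–exclusion this is Σ_{j=0}^{7} (−1)^j C(7,j)·(7−j)!.
Computing: 5040 − 5040 + 2520 − 840 + 210 − 42 + 7 − 1 = 1854.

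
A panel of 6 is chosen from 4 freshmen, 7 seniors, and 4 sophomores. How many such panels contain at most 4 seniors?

Split by how many seniors are chosen (0 through 4).
Sum: C(7,0)·C(8,6) + C(7,1)·C(8,5) + C(7,2)·C(8,4) + C(7,3)·C(8,3) + C(7,4)·C(8,2) = 28 + 392 + 1470 + 1960 + 980 = 4830.

4830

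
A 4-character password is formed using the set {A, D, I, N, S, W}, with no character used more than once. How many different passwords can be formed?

Choose and order 4 of the 6 symbols: the first character has 6 options, the next 5, then 4, 3.
That product is 6 × 5 × 4 × 3 = 360.

360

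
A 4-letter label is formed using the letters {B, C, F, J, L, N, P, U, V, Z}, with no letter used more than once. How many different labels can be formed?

This is a permutation of 4 out of 10: P(10,4) = 10!/6!.
That product is 10 × 9 × 8 × 7 = 5040.

5040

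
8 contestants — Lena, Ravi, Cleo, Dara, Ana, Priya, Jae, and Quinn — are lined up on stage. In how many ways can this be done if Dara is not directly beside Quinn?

There are 8! = 40320 arrangements in all. If Dara and Quinn are adjacent, merging them into one block gives 2·(7)! = 10080 arrangements.
So 40320 − 10080 = 30240 arrangements keep them apart.

30240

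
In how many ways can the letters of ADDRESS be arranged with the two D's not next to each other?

Total arrangements of ADDRESS: 7!/(2!·2!) = 1260.
Arrangements with the D's together: treat DD as one letter, giving (6)!/(2!) = 360.
Subtracting, 1260 − 360 = 900 arrangements keep the D's apart.

900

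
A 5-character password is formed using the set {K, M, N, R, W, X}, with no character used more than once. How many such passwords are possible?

720

This is a permutation of 5 out of 6: P(6,5) = 6!/1!.
6 × 5 × 4 × 3 × 2 = 720.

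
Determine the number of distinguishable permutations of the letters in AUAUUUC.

The 7 letters of AUAUUUC have repeats: A appearing twice and U appearing 4 times.
So there are 7! / (4!·2!) = 105 distinguishable arrangements.

105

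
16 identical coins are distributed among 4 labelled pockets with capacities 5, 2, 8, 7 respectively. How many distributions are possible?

63

Without the upper bounds there are C(19,3) = 969 ways to split 16 among 4 pockets.
Subtract solutions that violate a single cap (substitute x_i' = x_i − (cap_i+1)): x_1 ≥ 6 gives C(13,3) = 286; x_2 ≥ 3 gives C(16,3) = 560; x_3 ≥ 9 gives C(10,3) = 120; x_4 ≥ 8 gives C(11,3) = 165. Together 1131.
Add back pairs where two caps are both exceeded: 120 + 4 + 10 + 35 + 56 + 0 = 225.
By inclusion–exclusion the count is 969 − 1131 + 225 = 63.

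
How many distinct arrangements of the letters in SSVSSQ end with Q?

5

Fix Q in the last position and arrange the remaining 5 letters.
Those 5 letters have S appearing 4 times, giving (5)!/(4!) = 5.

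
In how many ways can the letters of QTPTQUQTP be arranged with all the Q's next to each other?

Treat the 3 copies of Q as a single block. The multiset to arrange is then {QQQ, P, P, T, T, T, U}, 7 items in all.
That gives (7)!/(3!·2!) = 420 arrangements.

420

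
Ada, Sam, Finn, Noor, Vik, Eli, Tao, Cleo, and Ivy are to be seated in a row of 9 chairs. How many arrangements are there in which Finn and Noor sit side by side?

Treat {Finn, Noor} as a single unit. There are 8 units to order, and the pair itself can be ordered 2 ways.
That gives 2 × 8! = 2 × 40320 = 80640.

80640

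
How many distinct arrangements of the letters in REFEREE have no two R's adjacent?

75

There are 7!/(4!·2!) = 105 arrangements of REFEREE in total.
Arrangements with the R's together: treat RR as one letter, giving (6)!/(4!) = 30.
Hence 105 − 30 = 75.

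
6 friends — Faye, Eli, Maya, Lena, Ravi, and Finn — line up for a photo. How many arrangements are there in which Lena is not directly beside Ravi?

480

Of the 6! = 720 arrangements, those with Lena and Ravi adjacent number 2 × 5! = 240 (treat the pair as a block with 2 internal orders).
So 720 − 240 = 480 arrangements keep them apart.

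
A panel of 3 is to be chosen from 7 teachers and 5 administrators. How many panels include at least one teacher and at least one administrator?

175

Total 3-person selections from all 12: C(12,3) = 220.
Selections missing a whole group: no teachers → C(5,3) = 10; no administrators → C(7,3) = 35.
Both groups omitted at once is impossible, so 220 − 45 = 175.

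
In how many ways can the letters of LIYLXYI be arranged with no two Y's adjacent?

450

Total arrangements of LIYLXYI: 7!/(2!·2!·2!) = 630.
Arrangements with the Y's together: treat YY as one letter, giving (6)!/(2!·2!) = 180.
Subtracting, 630 − 180 = 450 arrangements keep the Y's apart.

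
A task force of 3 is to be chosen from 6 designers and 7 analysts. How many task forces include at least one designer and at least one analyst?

231

Total 3-person selections from all 13: C(13,3) = 286.
Subtract selections that omit an entire group: no designers → C(7,3) = 35; no analysts → C(6,3) = 20.
Both groups omitted at once is impossible, so 286 − 55 = 231.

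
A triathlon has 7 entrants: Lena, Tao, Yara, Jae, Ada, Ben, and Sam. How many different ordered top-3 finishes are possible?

This is an ordered selection of 3 from 7: P(7,3).
That gives 7 × 6 × 5 = 210.

210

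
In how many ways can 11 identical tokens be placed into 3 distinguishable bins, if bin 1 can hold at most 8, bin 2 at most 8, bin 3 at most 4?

38

Without the upper bounds there are C(13,2) = 78 ways to split 11 among 3 bins.
Subtract solutions that violate a single cap (substitute x_i' = x_i − (cap_i+1)): x_1 ≥ 9 gives C(4,2) = 6; x_2 ≥ 9 gives C(4,2) = 6; x_3 ≥ 5 gives C(8,2) = 28. Together 40.
No two caps can be exceeded simultaneously, so the pair terms are all 0.
By inclusion–exclusion the count is 78 − 40 + 0 = 38.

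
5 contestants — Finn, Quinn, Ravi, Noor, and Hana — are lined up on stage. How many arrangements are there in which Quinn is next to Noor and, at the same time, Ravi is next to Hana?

24

Treat {Quinn,Noor} as one block (2 orders) and {Ravi,Hana} as another (2 orders).
That leaves 3 units to arrange: 2 × 2 × 3! = 4 × 6 = 24.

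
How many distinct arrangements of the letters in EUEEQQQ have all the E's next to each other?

Treat the 3 copies of E as a single block. The multiset to arrange is then {EEE, Q, Q, Q, U}, 5 items in all.
That gives (5)!/(3!) = 20 arrangements.

20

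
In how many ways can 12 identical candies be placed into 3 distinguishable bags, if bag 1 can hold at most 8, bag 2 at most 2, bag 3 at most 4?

6

Without the upper bounds there are C(14,2) = 91 ways to split 12 among 3 bags.
Subtract solutions that violate a single cap (substitute x_i' = x_i − (cap_i+1)): x_1 ≥ 9 gives C(5,2) = 10; x_2 ≥ 3 gives C(11,2) = 55; x_3 ≥ 5 gives C(9,2) = 36. Together 101.
Add back pairs where two caps are both exceeded: 1 + 0 + 15 = 16.
By inclusion–exclusion the count is 91 − 101 + 16 = 6.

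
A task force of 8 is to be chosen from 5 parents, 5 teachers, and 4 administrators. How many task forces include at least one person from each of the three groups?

2940

Unrestricted: C(14,8) = 3003 ways to pick any 8 of the 14.
Subtract selections that omit an entire group: no parents → C(9,8) = 9; no teachers → C(9,8) = 9; no administrators → C(10,8) = 45.
Add back selections omitting two groups (i.e. drawn from a single group): C(5,8) + C(5,8) + C(4,8) = 0.
By inclusion–exclusion: 3003 − 63 + 0 = 2940.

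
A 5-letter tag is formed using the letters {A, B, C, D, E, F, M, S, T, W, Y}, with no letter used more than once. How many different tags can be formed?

55440

This is a permutation of 5 out of 11: P(11,5) = 11!/6!.
That product is 11 × 10 × 9 × 8 × 7 = 55440.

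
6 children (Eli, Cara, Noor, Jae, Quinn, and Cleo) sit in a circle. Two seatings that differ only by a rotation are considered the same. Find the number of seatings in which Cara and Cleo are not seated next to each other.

72

Without the restriction there are (5)! = 120 seatings.
Those with Cara next to Cleo: fuse the pair into one unit and seat 5 units around a circle — 2·(4)! = 48.
Subtracting, 120 − 48 = 72.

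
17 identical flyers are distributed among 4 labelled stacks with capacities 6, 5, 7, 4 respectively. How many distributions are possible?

55

By stars and bars, unrestricted non-negative solutions to x_1+…+x_4 = 17 number C(17+3,3) = 1140.
Subtract solutions that violate a single cap (substitute x_i' = x_i − (cap_i+1)): x_1 ≥ 7 gives C(13,3) = 286; x_2 ≥ 6 gives C(14,3) = 364; x_3 ≥ 8 gives C(12,3) = 220; x_4 ≥ 5 gives C(15,3) = 455. Together 1325.
Add back pairs where two caps are both exceeded: 35 + 10 + 56 + 20 + 84 + 35 = 240.
By inclusion–exclusion the count is 1140 − 1325 + 240 = 55.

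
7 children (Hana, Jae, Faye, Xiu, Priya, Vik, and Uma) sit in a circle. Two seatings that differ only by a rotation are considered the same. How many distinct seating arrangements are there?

Fix one person's seat to break rotational symmetry; the remaining 6 people can be arranged in (6)! = 720 ways.

720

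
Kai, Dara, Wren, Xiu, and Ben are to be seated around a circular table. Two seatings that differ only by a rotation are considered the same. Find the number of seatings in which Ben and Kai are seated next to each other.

Glue Ben and Kai into a block (2 internal orders). Seating 4 units around a circle gives (3)! arrangements.
So 2 × (3)! = 2 × 6 = 12.

12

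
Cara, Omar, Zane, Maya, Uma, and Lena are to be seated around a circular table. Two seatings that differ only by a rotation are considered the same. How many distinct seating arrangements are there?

120

Fix one person's seat to break rotational symmetry; the remaining 5 people can be arranged in (5)! = 120 ways.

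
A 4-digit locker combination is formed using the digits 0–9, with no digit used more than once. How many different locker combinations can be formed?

5040

This is a permutation of 4 out of 10: P(10,4) = 10!/6!.
That product is 10 × 9 × 8 × 7 = 5040.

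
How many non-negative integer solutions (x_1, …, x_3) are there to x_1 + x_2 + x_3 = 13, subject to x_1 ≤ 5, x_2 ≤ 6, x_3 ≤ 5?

10

Without the upper bounds there are C(15,2) = 105 ways to split 13 among 3 variables.
Subtract solutions that violate a single cap (substitute x_i' = x_i − (cap_i+1)): x_1 ≥ 6 gives C(9,2) = 36; x_2 ≥ 7 gives C(8,2) = 28; x_3 ≥ 6 gives C(9,2) = 36. Together 100.
Add back pairs where two caps are both exceeded: 1 + 3 + 1 = 5.
By inclusion–exclusion the count is 105 − 100 + 5 = 10.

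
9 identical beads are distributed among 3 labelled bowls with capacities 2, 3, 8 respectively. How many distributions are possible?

11

Without the upper bounds there are C(11,2) = 55 ways to split 9 among 3 bowls.
Subtract solutions that violate a single cap (substitute x_i' = x_i − (cap_i+1)): x_1 ≥ 3 gives C(8,2) = 28; x_2 ≥ 4 gives C(7,2) = 21; x_3 ≥ 9 gives C(2,2) = 1. Together 50.
Add back pairs where two caps are both exceeded: 6 + 0 + 0 = 6.
By inclusion–exclusion the count is 55 − 50 + 6 = 11.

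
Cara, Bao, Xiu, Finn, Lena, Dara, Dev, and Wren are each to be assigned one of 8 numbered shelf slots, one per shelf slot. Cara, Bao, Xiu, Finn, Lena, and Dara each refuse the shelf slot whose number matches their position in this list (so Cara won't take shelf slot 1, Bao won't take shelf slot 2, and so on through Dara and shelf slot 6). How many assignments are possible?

Let Aᵢ (for 1 ≤ i ≤ 6) be the placements that put person i in their forbidden shelf slot. Any j of these fix j positions, leaving (8−j)! ways to fill the rest, and there are C(6,j) ways to pick which j.
By inclusion–exclusion, the number of valid placements is Σ_{j=0}^{6} (−1)^j C(6,j)·(8−j)!.
Computing: 40320 − 30240 + 10800 − 2400 + 360 − 36 + 2 = 18806.

18806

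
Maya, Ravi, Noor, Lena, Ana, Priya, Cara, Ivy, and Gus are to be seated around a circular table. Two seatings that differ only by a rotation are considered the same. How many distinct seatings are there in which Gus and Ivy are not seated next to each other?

All circular seatings of 9 people number (8)! = 40320.
Seatings with Gus beside Ivy: treat them as a block with 2 internal orders, giving 2 × (7)! = 10080.
Subtracting, 40320 − 10080 = 30240.

30240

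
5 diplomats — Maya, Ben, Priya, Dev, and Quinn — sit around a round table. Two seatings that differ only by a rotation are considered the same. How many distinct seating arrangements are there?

Fix one person's seat to break rotational symmetry; the remaining 4 people can be arranged in (4)! = 24 ways.

24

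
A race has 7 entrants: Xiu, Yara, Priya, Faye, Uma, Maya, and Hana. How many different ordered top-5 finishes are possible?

There are 7 choices for 1st place, 6 for 2nd, and so on down to 3 for position 5.
That gives 7 × 6 × 5 × 4 × 3 = 2520.

2520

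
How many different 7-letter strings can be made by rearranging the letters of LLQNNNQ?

210

Letter multiplicities in LLQNNNQ: L×2, N×3, Q×2.
Dividing 7! = 5040 by 3!·2!·2! = 24 for the repeated letters gives 210.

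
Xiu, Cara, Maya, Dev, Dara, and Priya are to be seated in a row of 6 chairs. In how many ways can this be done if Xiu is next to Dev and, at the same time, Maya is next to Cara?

Treat {Xiu,Dev} as one block (2 orders) and {Maya,Cara} as another (2 orders).
That leaves 4 units to arrange: 2 × 2 × 4! = 4 × 24 = 96.

96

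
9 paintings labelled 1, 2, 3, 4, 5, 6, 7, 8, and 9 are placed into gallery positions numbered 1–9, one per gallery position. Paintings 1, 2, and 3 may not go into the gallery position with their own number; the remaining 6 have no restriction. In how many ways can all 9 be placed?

Let Aᵢ (for i ∈ {1, 2, 3}) be the placements that put painting i in its forbidden gallery position. Any j of these fix j positions, leaving (9−j)! ways to fill the rest, and there are C(3,j) ways to pick which j.
By inclusion–exclusion, the number of valid placements is Σ_{j=0}^{3} (−1)^j C(3,j)·(9−j)!.
Computing: 362880 − 120960 + 15120 − 720 = 256320.

256320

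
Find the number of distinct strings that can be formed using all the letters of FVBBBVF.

210

Letter multiplicities in FVBBBVF: B×3, F×2, V×2.
So there are 7! / (3!·2!·2!) = 210 distinguishable arrangements.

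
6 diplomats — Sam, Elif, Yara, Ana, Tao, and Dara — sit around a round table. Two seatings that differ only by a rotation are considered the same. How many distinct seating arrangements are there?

120

Around a circle, 6 distinct people have 6!/6 = (5)! = 120 rotationally distinct seatings.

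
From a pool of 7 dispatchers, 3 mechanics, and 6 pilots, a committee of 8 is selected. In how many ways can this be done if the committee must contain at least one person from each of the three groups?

11529

Unrestricted: C(16,8) = 12870 ways to pick any 8 of the 16.
Selections missing a whole group: no dispatchers → C(9,8) = 9; no mechanics → C(13,8) = 1287; no pilots → C(10,8) = 45.
Add back selections omitting two groups (i.e. drawn from a single group): C(7,8) + C(3,8) + C(6,8) = 0.
By inclusion–exclusion: 12870 − 1341 + 0 = 11529.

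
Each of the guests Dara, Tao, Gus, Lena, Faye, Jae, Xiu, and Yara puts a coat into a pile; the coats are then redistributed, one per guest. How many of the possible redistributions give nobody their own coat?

14833

This is the derangement count D_8: permutations of 8 items with no fixed point.
By inclusion–exclusion this is Σ_{j=0}^{8} (−1)^j C(8,j)·(8−j)!.
Computing: 40320 − 40320 + 20160 − 6720 + 1680 − 336 + 56 − 8 + 1 = 14833.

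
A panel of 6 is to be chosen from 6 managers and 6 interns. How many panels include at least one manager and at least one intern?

922

Unrestricted: C(12,6) = 924 ways to pick any 6 of the 12.
Subtract selections that omit an entire group: no managers → C(6,6) = 1; no interns → C(6,6) = 1.
Both groups omitted at once is impossible, so 924 − 2 = 922.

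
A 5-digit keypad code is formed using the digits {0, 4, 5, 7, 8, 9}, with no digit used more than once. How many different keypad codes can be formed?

With no repetition, fill the 5 digits in order: 6 choices, then 5, down to 2.
6 × 5 × 4 × 3 × 2 = 720.

720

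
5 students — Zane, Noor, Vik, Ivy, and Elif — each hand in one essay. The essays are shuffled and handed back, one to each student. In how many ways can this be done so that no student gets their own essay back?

This is the derangement count D_5: permutations of 5 items with no fixed point.
By inclusion–exclusion this is Σ_{j=0}^{5} (−1)^j C(5,j)·(5−j)!.
Computing: 120 − 120 + 60 − 20 + 5 − 1 = 44.

44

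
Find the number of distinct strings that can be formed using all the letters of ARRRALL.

The 7 letters of ARRRALL have repeats: A appearing twice, L appearing twice, and R appearing 3 times.
So there are 7! / (3!·2!·2!) = 210 distinguishable arrangements.

210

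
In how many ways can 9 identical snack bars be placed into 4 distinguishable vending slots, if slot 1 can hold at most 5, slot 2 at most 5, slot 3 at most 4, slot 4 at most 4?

110

Ignoring the caps, the number of non-negative solutions to x_1+…+x_4 = 9 is C(12,3) = 220.
Subtract solutions that violate a single cap (substitute x_i' = x_i − (cap_i+1)): x_1 ≥ 6 gives C(6,3) = 20; x_2 ≥ 6 gives C(6,3) = 20; x_3 ≥ 5 gives C(7,3) = 35; x_4 ≥ 5 gives C(7,3) = 35. Together 110.
No two caps can be exceeded simultaneously, so the pair terms are all 0.
By inclusion–exclusion the count is 220 − 110 + 0 = 110.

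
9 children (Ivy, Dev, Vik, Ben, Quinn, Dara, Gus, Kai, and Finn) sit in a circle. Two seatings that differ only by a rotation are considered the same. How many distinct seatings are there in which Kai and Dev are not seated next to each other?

30240

All circular seatings of 9 people number (8)! = 40320.
Those with Kai next to Dev: fuse the pair into one unit and seat 8 units around a circle — 2·(7)! = 10080.
Subtracting, 40320 − 10080 = 30240.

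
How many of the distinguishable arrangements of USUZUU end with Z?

Fix Z in the last position and arrange the remaining 5 letters.
Those 5 letters have U appearing 4 times, giving (5)!/(4!) = 5.

5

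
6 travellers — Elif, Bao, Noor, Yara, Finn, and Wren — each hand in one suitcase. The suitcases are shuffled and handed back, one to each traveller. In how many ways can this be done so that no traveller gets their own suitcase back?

Let Aᵢ be the assignments in which traveller i gets their own suitcase. We want the size of the complement of A₁∪…∪A_6.
By inclusion–exclusion this is Σ_{j=0}^{6} (−1)^j C(6,j)·(6−j)!.
Computing: 720 − 720 + 360 − 120 + 30 − 6 + 1 = 265.

265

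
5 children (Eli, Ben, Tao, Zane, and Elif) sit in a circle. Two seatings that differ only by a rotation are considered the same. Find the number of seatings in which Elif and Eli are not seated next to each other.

12

Without the restriction there are (4)! = 24 seatings.
Those with Elif next to Eli: fuse the pair into one unit and seat 4 units around a circle — 2·(3)! = 12.
Subtracting, 24 − 12 = 12.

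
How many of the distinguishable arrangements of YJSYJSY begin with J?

With the first slot taken by J, it remains to arrange the other 6 letters (YSYJSY).
Those 6 letters have S appearing twice and Y appearing 3 times, giving (6)!/(3!·2!) = 60.

60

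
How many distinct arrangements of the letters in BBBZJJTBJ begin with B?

Fix B in the first position and arrange the remaining 8 letters.
Those 8 letters have B appearing 3 times and J appearing 3 times, giving (8)!/(3!·3!) = 1120.

1120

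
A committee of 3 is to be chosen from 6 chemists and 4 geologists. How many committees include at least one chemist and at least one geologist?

96

Unrestricted: C(10,3) = 120 ways to pick any 3 of the 10.
Subtract selections that omit an entire group: no chemists → C(4,3) = 4; no geologists → C(6,3) = 20.
Both groups omitted at once is impossible, so 120 − 24 = 96.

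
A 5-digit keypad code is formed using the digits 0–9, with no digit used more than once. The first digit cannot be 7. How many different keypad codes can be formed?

27216

The first digit has 10−1 = 9 choices (anything except 7).
The remaining 4 digits are filled from the other 9 symbols without repetition: 9 × 8 × 7 × 6 = 3024.
Total: 9 × 3024 = 27216.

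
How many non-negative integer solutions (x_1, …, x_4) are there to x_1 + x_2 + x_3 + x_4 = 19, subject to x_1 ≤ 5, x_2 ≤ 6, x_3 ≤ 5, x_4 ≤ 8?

56

By stars and bars, unrestricted non-negative solutions to x_1+…+x_4 = 19 number C(19+3,3) = 1540.
Subtract solutions that violate a single cap (substitute x_i' = x_i − (cap_i+1)): x_1 ≥ 6 gives C(16,3) = 560; x_2 ≥ 7 gives C(15,3) = 455; x_3 ≥ 6 gives C(16,3) = 560; x_4 ≥ 9 gives C(13,3) = 286. Together 1861.
Add back pairs where two caps are both exceeded: 84 + 120 + 35 + 84 + 20 + 35 = 378.
Subtract triples: 1 + 0 + 0 + 0 = 1.
By inclusion–exclusion the count is 1540 − 1861 + 378 − 1 = 56.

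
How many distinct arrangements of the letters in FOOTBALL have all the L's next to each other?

2520

Treat the 2 copies of L as a single block. The multiset to arrange is then {LL, A, B, F, O, O, T}, 7 items in all.
That gives (7)!/(2!) = 2520 arrangements.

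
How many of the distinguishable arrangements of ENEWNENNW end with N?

560

Fix N in the last position and arrange the remaining 8 letters.
Those 8 letters have E appearing 3 times, N appearing 3 times, and W appearing twice, giving (8)!/(3!·3!·2!) = 560.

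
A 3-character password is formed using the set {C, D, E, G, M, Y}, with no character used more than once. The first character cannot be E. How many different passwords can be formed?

100

The first character has 6−1 = 5 choices (anything except E).
The remaining 2 characters are filled from the other 5 symbols without repetition: 5 × 4 = 20.
Total: 5 × 20 = 100.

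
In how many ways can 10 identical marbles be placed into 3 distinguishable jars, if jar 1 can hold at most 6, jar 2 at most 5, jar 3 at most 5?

Ignoring the caps, the number of non-negative solutions to x_1+…+x_3 = 10 is C(12,2) = 66.
Subtract solutions that violate a single cap (substitute x_i' = x_i − (cap_i+1)): x_1 ≥ 7 gives C(5,2) = 10; x_2 ≥ 6 gives C(6,2) = 15; x_3 ≥ 6 gives C(6,2) = 15. Together 40.
No two caps can be exceeded simultaneously, so the pair terms are all 0.
By inclusion–exclusion the count is 66 − 40 + 0 = 26.

26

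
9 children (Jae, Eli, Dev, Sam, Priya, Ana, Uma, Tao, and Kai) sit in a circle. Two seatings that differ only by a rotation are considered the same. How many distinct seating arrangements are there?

Around a circle, 9 distinct people have 9!/9 = (8)! = 40320 rotationally distinct seatings.

40320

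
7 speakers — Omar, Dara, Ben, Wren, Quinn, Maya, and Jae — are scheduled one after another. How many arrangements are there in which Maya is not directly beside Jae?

Of the 7! = 5040 arrangements, those with Maya and Jae adjacent number 2 × 6! = 1440 (treat the pair as a block with 2 internal orders).
So 5040 − 1440 = 3600 arrangements keep them apart.

3600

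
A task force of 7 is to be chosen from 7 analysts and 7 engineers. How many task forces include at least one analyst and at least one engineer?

Total 7-person selections from all 14: C(14,7) = 3432.
Subtract selections that omit an entire group: no analysts → C(7,7) = 1; no engineers → C(7,7) = 1.
Both groups omitted at once is impossible, so 3432 − 2 = 3430.

3430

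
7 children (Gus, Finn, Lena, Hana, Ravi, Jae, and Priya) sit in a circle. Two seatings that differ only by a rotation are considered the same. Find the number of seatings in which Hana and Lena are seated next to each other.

Treat {Hana, Lena} as one unit (2 internal orders) and seat the resulting 6 units around the table: (5)! circular arrangements.
So 2 × (5)! = 2 × 120 = 240.

240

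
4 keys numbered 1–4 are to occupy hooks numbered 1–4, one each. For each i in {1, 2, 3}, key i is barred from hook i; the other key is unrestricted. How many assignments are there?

11

Let Aᵢ (for i ∈ {1, 2, 3}) be the placements that put key i in its forbidden hook. Any j of these fix j positions, leaving (4−j)! ways to fill the rest, and there are C(3,j) ways to pick which j.
By inclusion–exclusion, the number of valid placements is Σ_{j=0}^{3} (−1)^j C(3,j)·(4−j)!.
Computing: 24 − 18 + 6 − 1 = 11.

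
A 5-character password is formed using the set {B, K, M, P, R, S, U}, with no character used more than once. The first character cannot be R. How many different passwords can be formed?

The first character has 7−1 = 6 choices (anything except R).
The remaining 4 characters are filled from the other 6 symbols without repetition: 6 × 5 × 4 × 3 = 360.
Total: 6 × 360 = 2160.

2160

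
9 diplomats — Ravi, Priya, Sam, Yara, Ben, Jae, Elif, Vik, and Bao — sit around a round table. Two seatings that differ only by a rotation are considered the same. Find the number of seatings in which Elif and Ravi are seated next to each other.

10080

Treat {Elif, Ravi} as one unit (2 internal orders) and seat the resulting 8 units around the table: (7)! circular arrangements.
So 2 × (7)! = 2 × 5040 = 10080.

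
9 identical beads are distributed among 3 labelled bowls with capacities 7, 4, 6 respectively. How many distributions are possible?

Without the upper bounds there are C(11,2) = 55 ways to split 9 among 3 bowls.
Subtract solutions that violate a single cap (substitute x_i' = x_i − (cap_i+1)): x_1 ≥ 8 gives C(3,2) = 3; x_2 ≥ 5 gives C(6,2) = 15; x_3 ≥ 7 gives C(4,2) = 6. Together 24.
No two caps can be exceeded simultaneously, so the pair terms are all 0.
By inclusion–exclusion the count is 55 − 24 + 0 = 31.

31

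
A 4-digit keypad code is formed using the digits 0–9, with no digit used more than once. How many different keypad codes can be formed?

5040

With no repetition, fill the 4 digits in order: 10 choices, then 9, down to 7.
That product is 10 × 9 × 8 × 7 = 5040.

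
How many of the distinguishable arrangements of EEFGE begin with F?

4

Fix F in the first position and arrange the remaining 4 letters.
Those 4 letters have E appearing 3 times, giving (4)!/(3!) = 4.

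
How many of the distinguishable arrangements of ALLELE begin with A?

Fix A in the first position and arrange the remaining 5 letters.
Those 5 letters have E appearing twice and L appearing 3 times, giving (5)!/(3!·2!) = 10.

10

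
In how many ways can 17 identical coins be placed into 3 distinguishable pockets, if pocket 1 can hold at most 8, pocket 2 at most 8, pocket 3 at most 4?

10

By stars and bars, unrestricted non-negative solutions to x_1+…+x_3 = 17 number C(17+2,2) = 171.
Subtract solutions that violate a single cap (substitute x_i' = x_i − (cap_i+1)): x_1 ≥ 9 gives C(10,2) = 45; x_2 ≥ 9 gives C(10,2) = 45; x_3 ≥ 5 gives C(14,2) = 91. Together 181.
Add back pairs where two caps are both exceeded: 0 + 10 + 10 = 20.
By inclusion–exclusion the count is 171 − 181 + 20 = 10.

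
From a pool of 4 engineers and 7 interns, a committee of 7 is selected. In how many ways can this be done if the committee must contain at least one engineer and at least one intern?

329

Unrestricted: C(11,7) = 330 ways to pick any 7 of the 11.
Selections missing a whole group: no engineers → C(7,7) = 1; no interns → C(4,7) = 0.
Both groups omitted at once is impossible, so 330 − 1 = 329.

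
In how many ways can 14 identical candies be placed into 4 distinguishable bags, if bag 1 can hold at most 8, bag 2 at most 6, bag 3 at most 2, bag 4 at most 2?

By stars and bars, unrestricted non-negative solutions to x_1+…+x_4 = 14 number C(14+3,3) = 680.
Subtract solutions that violate a single cap (substitute x_i' = x_i − (cap_i+1)): x_1 ≥ 9 gives C(8,3) = 56; x_2 ≥ 7 gives C(10,3) = 120; x_3 ≥ 3 gives C(14,3) = 364; x_4 ≥ 3 gives C(14,3) = 364. Together 904.
Add back pairs where two caps are both exceeded: 0 + 10 + 10 + 35 + 35 + 165 = 255.
Subtract triples: 0 + 0 + 0 + 4 = 4.
By inclusion–exclusion the count is 680 − 904 + 255 − 4 = 27.

27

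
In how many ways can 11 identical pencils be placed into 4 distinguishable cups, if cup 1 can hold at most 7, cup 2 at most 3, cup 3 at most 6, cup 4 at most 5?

138

Ignoring the caps, the number of non-negative solutions to x_1+…+x_4 = 11 is C(14,3) = 364.
Subtract solutions that violate a single cap (substitute x_i' = x_i − (cap_i+1)): x_1 ≥ 8 gives C(6,3) = 20; x_2 ≥ 4 gives C(10,3) = 120; x_3 ≥ 7 gives C(7,3) = 35; x_4 ≥ 6 gives C(8,3) = 56. Together 231.
Add back pairs where two caps are both exceeded: 0 + 0 + 0 + 1 + 4 + 0 = 5.
By inclusion–exclusion the count is 364 − 231 + 5 = 138.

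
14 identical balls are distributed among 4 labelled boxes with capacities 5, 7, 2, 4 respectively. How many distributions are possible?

31

Ignoring the caps, the number of non-negative solutions to x_1+…+x_4 = 14 is C(17,3) = 680.
Subtract solutions that violate a single cap (substitute x_i' = x_i − (cap_i+1)): x_1 ≥ 6 gives C(11,3) = 165; x_2 ≥ 8 gives C(9,3) = 84; x_3 ≥ 3 gives C(14,3) = 364; x_4 ≥ 5 gives C(12,3) = 220. Together 833.
Add back pairs where two caps are both exceeded: 1 + 56 + 20 + 20 + 4 + 84 = 185.
Subtract triples: 0 + 0 + 1 + 0 = 1.
By inclusion–exclusion the count is 680 − 833 + 185 − 1 = 31.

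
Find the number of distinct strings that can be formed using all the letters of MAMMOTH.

The 7 letters of MAMMOTH have repeats: M appearing 3 times.
Dividing 7! = 5040 by 3! = 6 for the repeated letters gives 840.

840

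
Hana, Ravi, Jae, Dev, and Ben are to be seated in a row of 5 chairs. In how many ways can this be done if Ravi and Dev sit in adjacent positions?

48

Place the 3 others and the Ravi-Dev pair as 4 objects in a line; the pair has 2 internal arrangements.
So the count is 2·(4)! = 48.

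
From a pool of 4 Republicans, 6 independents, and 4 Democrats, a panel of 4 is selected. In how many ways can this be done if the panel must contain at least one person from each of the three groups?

Total 4-person selections from all 14: C(14,4) = 1001.
Subtract selections that omit an entire group: no Republicans → C(10,4) = 210; no independents → C(8,4) = 70; no Democrats → C(10,4) = 210.
Add back selections omitting two groups (i.e. drawn from a single group): C(4,4) + C(6,4) + C(4,4) = 17.
By inclusion–exclusion: 1001 − 490 + 17 = 528.

528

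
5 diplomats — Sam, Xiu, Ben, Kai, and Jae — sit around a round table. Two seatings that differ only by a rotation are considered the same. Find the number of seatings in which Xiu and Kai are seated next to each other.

Glue Xiu and Kai into a block (2 internal orders). Seating 4 units around a circle gives (3)! arrangements.
So 2 × (3)! = 2 × 6 = 12.

12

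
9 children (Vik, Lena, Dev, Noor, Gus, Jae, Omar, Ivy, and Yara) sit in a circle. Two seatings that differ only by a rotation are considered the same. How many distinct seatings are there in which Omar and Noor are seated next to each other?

Glue Omar and Noor into a block (2 internal orders). Seating 8 units around a circle gives (7)! arrangements.
So 2 × (7)! = 2 × 5040 = 10080.

10080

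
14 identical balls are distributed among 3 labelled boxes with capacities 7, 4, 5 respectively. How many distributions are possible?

6

Ignoring the caps, the number of non-negative solutions to x_1+…+x_3 = 14 is C(16,2) = 120.
Subtract solutions that violate a single cap (substitute x_i' = x_i − (cap_i+1)): x_1 ≥ 8 gives C(8,2) = 28; x_2 ≥ 5 gives C(11,2) = 55; x_3 ≥ 6 gives C(10,2) = 45. Together 128.
Add back pairs where two caps are both exceeded: 3 + 1 + 10 = 14.
By inclusion–exclusion the count is 120 − 128 + 14 = 6.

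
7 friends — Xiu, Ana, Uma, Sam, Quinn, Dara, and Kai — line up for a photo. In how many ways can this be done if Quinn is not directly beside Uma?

3600

Of the 7! = 5040 arrangements, those with Quinn and Uma adjacent number 2 × 6! = 1440 (treat the pair as a block with 2 internal orders).
So 5040 − 1440 = 3600 arrangements keep them apart.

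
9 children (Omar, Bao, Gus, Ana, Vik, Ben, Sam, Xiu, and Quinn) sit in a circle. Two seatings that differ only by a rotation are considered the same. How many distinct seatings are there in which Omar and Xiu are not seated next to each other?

Without the restriction there are (8)! = 40320 seatings.
Seatings with Omar beside Xiu: treat them as a block with 2 internal orders, giving 2 × (7)! = 10080.
Subtracting, 40320 − 10080 = 30240.

30240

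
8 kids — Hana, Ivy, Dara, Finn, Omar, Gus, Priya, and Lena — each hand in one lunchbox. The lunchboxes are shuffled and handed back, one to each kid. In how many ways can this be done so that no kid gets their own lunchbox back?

Count assignments avoiding every fixed point. For any j of the 8 kids fixed to their own lunchbox, the other 8−j can be arranged in (8−j)! ways.
By inclusion–exclusion this is Σ_{j=0}^{8} (−1)^j C(8,j)·(8−j)!.
Computing: 40320 − 40320 + 20160 − 6720 + 1680 − 336 + 56 − 8 + 1 = 14833.

14833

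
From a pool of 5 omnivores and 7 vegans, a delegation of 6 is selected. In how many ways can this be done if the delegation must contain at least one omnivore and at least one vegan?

With no constraint there are C(12,6) = 924 possible selections.
Subtract selections that omit an entire group: no omnivores → C(7,6) = 7; no vegans → C(5,6) = 0.
Both groups omitted at once is impossible, so 924 − 7 = 917.

917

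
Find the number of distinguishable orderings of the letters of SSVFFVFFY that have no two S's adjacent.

2940

There are 9!/(4!·2!·2!) = 3780 arrangements of SSVFFVFFY in total.
If the two S's are adjacent, glue them into one block, leaving 8 items to arrange: (8)!/(4!·2!) = 840 ways.
Hence 3780 − 840 = 2940.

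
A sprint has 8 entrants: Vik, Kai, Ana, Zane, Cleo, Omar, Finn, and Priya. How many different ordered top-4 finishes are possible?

There are 8 choices for 1st place, 7 for 2nd, and so on down to 5 for position 4.
That gives 8 × 7 × 6 × 5 = 1680.

1680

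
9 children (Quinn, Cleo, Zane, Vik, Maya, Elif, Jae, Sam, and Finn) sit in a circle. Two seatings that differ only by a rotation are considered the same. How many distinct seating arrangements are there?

Fix one person's seat to break rotational symmetry; the remaining 8 people can be arranged in (8)! = 40320 ways.

40320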